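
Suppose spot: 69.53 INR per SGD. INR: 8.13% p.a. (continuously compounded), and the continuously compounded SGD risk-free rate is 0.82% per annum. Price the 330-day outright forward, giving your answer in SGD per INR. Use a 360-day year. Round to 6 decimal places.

T = 330/360 years.
INR accumulates by e^(0.0813×330/360) = 1.0773723.
Growth of 1 SGD over T: e^(0.0082×330/360) = 1.007545.
So F = 69.53 × 1.0773723 / 1.007545 = 74.34873 (INR/SGD).
Quoted the other way: 1/74.34873 = 0.013450 SGD per INR.

0.013450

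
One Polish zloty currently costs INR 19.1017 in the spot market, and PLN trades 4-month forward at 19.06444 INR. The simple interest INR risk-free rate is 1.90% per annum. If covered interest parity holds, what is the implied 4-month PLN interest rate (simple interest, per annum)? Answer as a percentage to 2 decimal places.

2.49%

T = 4/12 years.
F/S = 19.06444/19.1017 = 0.9980494 = (growth of INR) / (growth of PLN).
The INR side grows by 1 + 0.0190×4/12 = 1.0063333.
Hence g_PLN = 1.0083001.
r = (1.0083001 − 1)/(4/12) = 0.024900 → 2.49%.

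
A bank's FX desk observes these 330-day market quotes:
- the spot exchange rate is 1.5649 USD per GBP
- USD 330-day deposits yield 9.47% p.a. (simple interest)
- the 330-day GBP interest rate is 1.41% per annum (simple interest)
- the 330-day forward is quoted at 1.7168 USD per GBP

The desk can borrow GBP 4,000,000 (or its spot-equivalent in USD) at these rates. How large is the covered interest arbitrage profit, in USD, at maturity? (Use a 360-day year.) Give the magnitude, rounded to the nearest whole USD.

USD 152,973

T = 330/360 years.
Route A — deposit GBP, sell forward: 4,000,000 × 1.012925 × 1.7168 = USD 6,955,958.56.
Route B — convert at spot, deposit USD: 4,000,000 × 1.5649 × 1.086808333 = USD 6,802,985.44.
The quoted forward overvalues GBP, so borrow USD, buy GBP at spot, deposit the GBP at 1.41%, and sell the proceeds forward at 1.7168.
Arbitrage profit = |6,955,958.56 − 6,802,985.44| = USD 152,973.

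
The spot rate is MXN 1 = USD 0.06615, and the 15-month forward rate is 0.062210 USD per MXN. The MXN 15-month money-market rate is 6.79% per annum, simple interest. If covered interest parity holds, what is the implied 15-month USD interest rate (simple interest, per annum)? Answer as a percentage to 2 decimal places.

T = 15/12 years.
F/S = 0.06221/0.06615 = 0.9404384 = (growth of USD) / (growth of MXN).
MXN growth factor: 1 + 0.0679×15/12 = 1.084875.
Hence g_USD = 1.0202581.
r = (1.0202581 − 1)/(15/12) = 0.016206 → 1.62%.

1.62%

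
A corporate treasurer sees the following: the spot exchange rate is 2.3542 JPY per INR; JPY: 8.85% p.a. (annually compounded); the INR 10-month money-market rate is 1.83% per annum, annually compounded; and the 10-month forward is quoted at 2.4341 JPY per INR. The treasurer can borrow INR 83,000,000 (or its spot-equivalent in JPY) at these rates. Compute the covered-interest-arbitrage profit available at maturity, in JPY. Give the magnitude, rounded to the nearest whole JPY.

JPY 4,599,863

T = 10/12 years.
Keep in INR, deliver into the forward: 83,000,000·1.01522690764·2.4341 = JPY 205,106,596.72.
Swap to JPY now, deposit: 83,000,000·2.3542·1.07322396322 = JPY 209,706,459.90.
The quoted forward undervalues INR, so borrow INR, convert to JPY at spot, deposit the JPY at 8.85%, and buy INR forward at 2.4341 to cover the loan.
Profit = 209,706,459.90 − 205,106,596.72 = JPY 4,599,863.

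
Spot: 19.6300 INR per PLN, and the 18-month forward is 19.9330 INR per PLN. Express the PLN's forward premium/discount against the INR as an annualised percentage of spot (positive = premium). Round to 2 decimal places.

+1.03%

T = 18/12 years.
Period premium: (19.9330 − 19.63)/19.63 = 0.0154356.
Per annum: 0.0154356 / (18/12) = 0.010290 = 1.03%.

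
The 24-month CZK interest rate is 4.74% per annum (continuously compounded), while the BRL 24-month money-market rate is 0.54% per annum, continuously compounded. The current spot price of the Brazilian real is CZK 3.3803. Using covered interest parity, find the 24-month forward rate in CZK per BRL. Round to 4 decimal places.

3.6765

T = 2 years.
CZK accumulates by e^(0.0474×2) = 1.0994389.
Growth of 1 BRL over T: e^(0.0054×2) = 1.0108585.
Forward (CZK per BRL) = 3.3803 × 1.0994389 / 1.0108585 = 3.676512.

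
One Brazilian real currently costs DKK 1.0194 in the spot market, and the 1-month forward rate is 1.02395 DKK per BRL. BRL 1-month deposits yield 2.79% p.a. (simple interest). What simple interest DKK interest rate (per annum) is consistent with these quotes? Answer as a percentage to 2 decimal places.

8.16%

T = 1/12 years.
CIP gives F = S · g_DKK/g_BRL, so g_DKK/g_BRL = 1.02395/1.0194 = 1.0044634.
The BRL side grows by 1 + 0.0279×1/12 = 1.002325.
So the DKK growth factor = 1.0067988.
r = (1.0067988 − 1)/(1/12) = 0.081586 → 8.16%.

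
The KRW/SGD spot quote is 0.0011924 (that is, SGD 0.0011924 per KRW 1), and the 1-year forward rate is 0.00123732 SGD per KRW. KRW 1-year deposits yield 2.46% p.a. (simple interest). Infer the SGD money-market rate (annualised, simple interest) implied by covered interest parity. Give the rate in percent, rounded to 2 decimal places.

T = 1 year.
F/S = 0.00123732/0.0011924 = 1.0376719 = (growth of SGD) / (growth of KRW).
KRW growth factor: 1 + 0.0246×1 = 1.024600.
Hence g_SGD = 1.0631986.
(1.0631986 − 1)/T = 0.063199, i.e. 6.32%.

6.32%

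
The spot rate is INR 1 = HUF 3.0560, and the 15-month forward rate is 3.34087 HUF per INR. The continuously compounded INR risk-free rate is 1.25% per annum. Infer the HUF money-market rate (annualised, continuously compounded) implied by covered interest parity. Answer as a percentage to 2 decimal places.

8.38%

T = 15/12 years.
By CIP, F/S equals the HUF-to-INR growth ratio: 3.34087/3.056 = 1.0932166.
INR growth factor: e^(0.0125×15/12) = 1.0157477.
So the HUF growth factor = 1.1104322.
Take logs: ln 1.1104322 / (15/12) = 0.083799, so 8.38%.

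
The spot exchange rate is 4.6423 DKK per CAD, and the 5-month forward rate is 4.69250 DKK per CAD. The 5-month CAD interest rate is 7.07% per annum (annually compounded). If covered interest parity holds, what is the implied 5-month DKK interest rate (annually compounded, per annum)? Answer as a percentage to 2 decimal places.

9.87%

T = 5/12 years.
F/S = 4.6925/4.6423 = 1.0108136 = (growth of DKK) / (growth of CAD).
CAD growth factor: (1 + 0.0707)^(5/12) = 1.0288726.
Hence g_DKK = 1.0399984.
Annualise: 1.0399984^(12/5) − 1 = 0.098698 = 9.87%.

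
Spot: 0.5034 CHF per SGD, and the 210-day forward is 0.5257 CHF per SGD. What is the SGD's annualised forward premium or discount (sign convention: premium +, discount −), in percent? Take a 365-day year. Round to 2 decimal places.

+7.70%

T = 210/365 years.
(F − S)/S = (0.5257 − 0.5034)/0.5034 = 0.0442988.
×(1/T) gives 7.70% p.a.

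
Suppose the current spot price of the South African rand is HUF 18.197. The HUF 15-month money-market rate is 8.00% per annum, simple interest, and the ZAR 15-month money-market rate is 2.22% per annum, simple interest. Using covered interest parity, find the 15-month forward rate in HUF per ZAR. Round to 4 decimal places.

19.4762

T = 15/12 years.
HUF growth factor: 1 + 0.0800×15/12 = 1.100000.
ZAR growth factor: 1 + 0.0222×15/12 = 1.027750.
Forward (HUF per ZAR) = 18.197 × 1.100000 / 1.027750 = 19.476234.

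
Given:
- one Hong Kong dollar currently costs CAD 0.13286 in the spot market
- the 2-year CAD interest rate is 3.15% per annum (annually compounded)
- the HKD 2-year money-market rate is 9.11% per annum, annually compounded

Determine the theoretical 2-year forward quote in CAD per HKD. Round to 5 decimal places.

T = 2 years.
CAD accumulates by (1 + 0.0315)^2 = 1.0639923.
HKD growth factor: (1 + 0.0911)^2 = 1.1904992.
So F = 0.13286 × 1.0639923 / 1.1904992 = 0.1187418 (CAD/HKD).

0.11874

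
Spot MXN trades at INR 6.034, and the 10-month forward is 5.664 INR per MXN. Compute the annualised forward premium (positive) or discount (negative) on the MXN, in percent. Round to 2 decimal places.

-7.36%

T = 10/12 years.
(F − S)/S = (5.664 − 6.034)/6.034 = -0.0613192.
×(1/T) gives -7.36% p.a.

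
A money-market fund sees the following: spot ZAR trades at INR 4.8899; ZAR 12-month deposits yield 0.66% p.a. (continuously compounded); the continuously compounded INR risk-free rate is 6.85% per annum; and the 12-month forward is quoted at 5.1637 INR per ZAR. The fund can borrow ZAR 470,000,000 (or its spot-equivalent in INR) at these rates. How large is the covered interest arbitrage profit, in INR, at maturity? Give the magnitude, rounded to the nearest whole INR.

INR 18,190,801

T = 1 year.
Route A — deposit ZAR, sell forward: 470,000,000 × 1.006621827995 × 5.1637 = INR 2,443,009,772.61.
Route B — convert at spot, deposit INR: 470,000,000 × 4.8899 × 1.070900624951 = INR 2,461,200,574.00.
The quoted forward undervalues ZAR, so borrow ZAR, convert to INR at spot, deposit the INR at 6.85%, and buy ZAR forward at 5.1637 to cover the loan.
Profit = 2,461,200,574.00 − 2,443,009,772.61 = INR 18,190,801.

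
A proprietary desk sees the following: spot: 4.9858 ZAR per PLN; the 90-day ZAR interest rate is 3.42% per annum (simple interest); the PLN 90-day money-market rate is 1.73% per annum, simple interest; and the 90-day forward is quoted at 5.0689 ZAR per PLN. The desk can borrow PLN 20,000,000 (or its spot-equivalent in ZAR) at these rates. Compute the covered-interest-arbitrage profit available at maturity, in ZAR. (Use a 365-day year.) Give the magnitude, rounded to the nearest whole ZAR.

T = 90/365 years.
Keep in PLN, deliver into the forward: 20,000,000·1.00426575342·5.0689 = ZAR 101,810,453.55.
Swap to ZAR now, deposit: 20,000,000·4.9858·1.00843287671 = ZAR 100,556,892.73.
The quoted forward overvalues PLN, so borrow ZAR, buy PLN at spot, deposit the PLN at 1.73%, and sell the proceeds forward at 5.0689.
Profit = 101,810,453.55 − 100,556,892.73 = ZAR 1,253,561.

ZAR 1,253,561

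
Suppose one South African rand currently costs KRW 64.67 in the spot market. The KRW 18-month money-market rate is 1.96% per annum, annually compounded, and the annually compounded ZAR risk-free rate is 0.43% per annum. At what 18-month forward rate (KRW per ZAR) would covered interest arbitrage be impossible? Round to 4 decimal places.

66.1534

T = 18/12 years.
KRW growth factor: (1 + 0.0196)^(18/12) = 1.02954359.
ZAR accumulates by (1 + 0.0043)^(18/12) = 1.00645693.
Forward (KRW per ZAR) = 64.67 × 1.02954359 / 1.00645693 = 66.153436.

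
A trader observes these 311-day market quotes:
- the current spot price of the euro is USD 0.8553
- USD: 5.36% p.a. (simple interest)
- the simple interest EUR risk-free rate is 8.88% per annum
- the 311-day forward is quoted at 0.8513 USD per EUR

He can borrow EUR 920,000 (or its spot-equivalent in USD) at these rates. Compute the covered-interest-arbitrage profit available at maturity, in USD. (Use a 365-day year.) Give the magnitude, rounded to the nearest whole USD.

USD 19,642

T = 311/365 years.
Invest the EUR and cover forward: 920,000 × 1.07566247 × 0.8513 = USD 842,454.54.
Convert at spot and invest in USD: 920,000 × 0.8553 × 1.04567014 = USD 822,812.74.
The quoted forward overvalues EUR, so borrow USD, buy EUR at spot, deposit the EUR at 8.88%, and sell the proceeds forward at 0.8513.
Profit = 842,454.54 − 822,812.74 = USD 19,642.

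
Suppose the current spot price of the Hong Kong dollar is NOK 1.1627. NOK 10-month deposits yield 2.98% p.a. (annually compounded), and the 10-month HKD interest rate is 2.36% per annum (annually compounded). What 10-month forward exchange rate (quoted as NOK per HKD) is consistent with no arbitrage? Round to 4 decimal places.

1.1686

T = 10/12 years.
Growth of 1 NOK over T: (1 + 0.0298)^(10/12) = 1.0247724.
Growth of 1 HKD over T: (1 + 0.0236)^(10/12) = 1.0196283.
So F = 1.1627 × 1.0247724 / 1.0196283 = 1.168566 (NOK/HKD).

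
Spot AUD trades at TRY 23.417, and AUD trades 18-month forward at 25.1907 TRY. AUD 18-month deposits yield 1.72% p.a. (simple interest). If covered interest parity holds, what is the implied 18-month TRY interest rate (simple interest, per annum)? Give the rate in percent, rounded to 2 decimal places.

6.90%

T = 18/12 years.
F/S = 25.1907/23.417 = 1.0757441 = (growth of TRY) / (growth of AUD).
The AUD side grows by 1 + 0.0172×18/12 = 1.025800.
Hence g_TRY = 1.1034983.
r = (1.1034983 − 1)/(18/12) = 0.068999 → 6.90%.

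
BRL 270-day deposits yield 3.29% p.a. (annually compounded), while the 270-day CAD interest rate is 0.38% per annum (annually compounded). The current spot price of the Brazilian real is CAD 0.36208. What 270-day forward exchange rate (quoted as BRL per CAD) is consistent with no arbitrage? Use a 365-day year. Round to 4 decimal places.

T = 270/365 years.
CAD accumulates by (1 + 0.0038)^(270/365) = 1.0028096.
BRL growth factor: (1 + 0.0329)^(270/365) = 1.0242342.
CIP: F = S · (grow CAD)/(grow BRL) = 0.36208 × 1.0028096/1.0242342 = 0.3545061 CAD per BRL.
Invert for BRL per CAD: 1 / 0.3545061 = 2.8208.

2.8208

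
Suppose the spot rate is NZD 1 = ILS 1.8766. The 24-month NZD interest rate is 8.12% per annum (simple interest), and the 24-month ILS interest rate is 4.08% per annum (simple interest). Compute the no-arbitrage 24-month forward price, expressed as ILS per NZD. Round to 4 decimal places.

T = 2 years.
ILS accumulates by 1 + 0.0408×2 = 1.081600.
Growth of 1 NZD over T: 1 + 0.0812×2 = 1.162400.
CIP: F = S · (grow ILS)/(grow NZD) = 1.8766 × 1.081600/1.162400 = 1.746155 ILS per NZD.

1.7462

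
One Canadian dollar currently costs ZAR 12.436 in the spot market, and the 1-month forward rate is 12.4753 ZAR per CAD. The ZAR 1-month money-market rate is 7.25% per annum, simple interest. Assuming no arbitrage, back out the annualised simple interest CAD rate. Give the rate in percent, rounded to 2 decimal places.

3.45%

T = 1/12 years.
CIP gives F = S · g_ZAR/g_CAD, so g_ZAR/g_CAD = 12.4753/12.436 = 1.0031602.
ZAR growth factor: 1 + 0.0725×1/12 = 1.0060417.
That pins the CAD growth at 1.0028724.
(1.0028724 − 1)/T = 0.034469, i.e. 3.45%.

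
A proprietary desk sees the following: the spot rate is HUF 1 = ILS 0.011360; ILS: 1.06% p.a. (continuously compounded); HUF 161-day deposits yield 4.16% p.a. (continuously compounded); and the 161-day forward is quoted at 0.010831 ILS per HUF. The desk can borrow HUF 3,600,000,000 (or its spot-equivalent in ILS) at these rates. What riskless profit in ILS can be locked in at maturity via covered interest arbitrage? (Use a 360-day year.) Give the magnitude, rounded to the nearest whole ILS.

T = 161/360 years.
Route A — deposit HUF, sell forward: 3,600,000,000 × 1.0187785854 × 0.010831 = ILS 39,723,807.09.
Route B — convert at spot, deposit ILS: 3,600,000,000 × 0.011360 × 1.0047518098 = ILS 41,090,330.01.
The quoted forward undervalues HUF, so borrow HUF, convert to ILS at spot, deposit the ILS at 1.06%, and buy HUF forward at 0.010831 to cover the loan.
Arbitrage profit = |39,723,807.09 − 41,090,330.01| = ILS 1,366,523.

ILS 1,366,523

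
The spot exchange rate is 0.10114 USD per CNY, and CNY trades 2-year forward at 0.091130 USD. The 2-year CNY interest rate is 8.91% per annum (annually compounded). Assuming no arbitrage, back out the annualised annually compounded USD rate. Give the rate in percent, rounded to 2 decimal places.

T = 2 years.
By CIP, F/S equals the USD-to-CNY growth ratio: 0.09113/0.10114 = 0.9010283.
CNY growth factor: (1 + 0.0891)^2 = 1.1861388.
So the USD growth factor = 1.0687446.
r = 1.0687446^(1/2) − 1 = 0.033801 → 3.38%.

3.38%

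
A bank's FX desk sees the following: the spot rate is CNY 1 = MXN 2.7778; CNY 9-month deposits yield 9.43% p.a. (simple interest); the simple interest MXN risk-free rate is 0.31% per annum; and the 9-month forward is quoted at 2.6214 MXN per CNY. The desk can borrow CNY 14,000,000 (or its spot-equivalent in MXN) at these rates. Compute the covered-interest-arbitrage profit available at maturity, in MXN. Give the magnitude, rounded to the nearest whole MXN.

T = 9/12 years.
Route A — deposit CNY, sell forward: 14,000,000 × 1.070725 × 2.6214 = MXN 39,295,179.21.
Route B — convert at spot, deposit MXN: 14,000,000 × 2.7778 × 1.002325 = MXN 38,979,617.39.
The quoted forward overvalues CNY, so borrow MXN, buy CNY at spot, deposit the CNY at 9.43%, and sell the proceeds forward at 2.6214.
Profit = 39,295,179.21 − 38,979,617.39 = MXN 315,562.

MXN 315,562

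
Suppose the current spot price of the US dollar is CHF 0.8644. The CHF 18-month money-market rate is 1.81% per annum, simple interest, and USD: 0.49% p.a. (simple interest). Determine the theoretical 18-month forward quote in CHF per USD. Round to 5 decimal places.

0.88139

T = 18/12 years.
CHF accumulates by 1 + 0.0181×18/12 = 1.027150.
USD accumulates by 1 + 0.0049×18/12 = 1.007350.
Forward (CHF per USD) = 0.8644 × 1.027150 / 1.007350 = 0.8813902.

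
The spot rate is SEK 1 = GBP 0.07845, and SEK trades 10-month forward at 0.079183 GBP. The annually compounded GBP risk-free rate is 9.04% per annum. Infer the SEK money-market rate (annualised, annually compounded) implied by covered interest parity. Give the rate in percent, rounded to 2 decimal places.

T = 10/12 years.
CIP gives F = S · g_GBP/g_SEK, so g_GBP/g_SEK = 0.079183/0.07845 = 1.0093435.
GBP growth factor: (1 + 0.0904)^(10/12) = 1.0747848.
So the SEK growth factor = 1.0648355.
Annualise: 1.0648355^(12/10) − 1 = 0.078299 = 7.83%.

7.83%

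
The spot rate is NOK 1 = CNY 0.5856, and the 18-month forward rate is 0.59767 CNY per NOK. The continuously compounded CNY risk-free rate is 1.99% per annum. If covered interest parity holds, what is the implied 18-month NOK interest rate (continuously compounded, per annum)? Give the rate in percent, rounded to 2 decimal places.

0.63%

T = 18/12 years.
F/S = 0.59767/0.5856 = 1.0206113 = (growth of CNY) / (growth of NOK).
The CNY side grows by e^(0.0199×18/12) = 1.030300.
Hence g_NOK = 1.009493.
Take logs: ln 1.009493 / (18/12) = 0.006299, so 0.63%.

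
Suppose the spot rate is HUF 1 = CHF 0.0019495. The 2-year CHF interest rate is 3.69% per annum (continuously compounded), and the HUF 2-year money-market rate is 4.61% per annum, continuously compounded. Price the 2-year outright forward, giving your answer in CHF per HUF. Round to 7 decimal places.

0.0019140

T = 2 years.
CHF accumulates by e^(0.0369×2) = 1.0765915.
HUF accumulates by e^(0.0461×2) = 1.0965841.
CIP: F = S · (grow CHF)/(grow HUF) = 0.0019495 × 1.0765915/1.0965841 = 0.001913957 CHF per HUF.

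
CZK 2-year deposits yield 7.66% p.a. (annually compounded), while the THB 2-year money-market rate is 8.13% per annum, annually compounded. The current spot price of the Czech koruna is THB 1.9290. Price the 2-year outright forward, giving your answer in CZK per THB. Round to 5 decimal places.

0.51391

T = 2 years.
Growth of 1 THB over T: (1 + 0.0813)^2 = 1.1692097.
Growth of 1 CZK over T: (1 + 0.0766)^2 = 1.1590676.
Forward (THB per CZK) = 1.929 × 1.1692097 / 1.1590676 = 1.945879.
Quoted the other way: 1/1.945879 = 0.51391 CZK per THB.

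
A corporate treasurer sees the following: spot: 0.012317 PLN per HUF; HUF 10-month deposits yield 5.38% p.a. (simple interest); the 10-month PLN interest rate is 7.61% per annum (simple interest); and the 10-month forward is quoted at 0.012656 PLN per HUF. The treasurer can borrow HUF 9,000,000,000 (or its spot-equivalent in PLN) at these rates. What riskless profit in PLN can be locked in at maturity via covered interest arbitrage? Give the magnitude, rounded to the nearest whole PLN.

PLN 1,127,768

T = 10/12 years.
Keep in HUF, deliver into the forward: 9,000,000,000·1.04483333333·0.012656 = PLN 119,010,696.00.
Swap to PLN now, deposit: 9,000,000,000·0.012317·1.06341666667 = PLN 117,882,927.75.
The quoted forward overvalues HUF, so borrow PLN, buy HUF at spot, deposit the HUF at 5.38%, and sell the proceeds forward at 0.012656.
Profit = 119,010,696.00 − 117,882,927.75 = PLN 1,127,768.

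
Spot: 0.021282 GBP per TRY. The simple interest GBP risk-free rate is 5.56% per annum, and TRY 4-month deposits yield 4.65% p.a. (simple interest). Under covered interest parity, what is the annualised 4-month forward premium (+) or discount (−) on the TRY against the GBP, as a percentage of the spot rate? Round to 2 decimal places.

T = 4/12 years.
F = S · g_GBP/g_TRY = 0.021282 × 1.0185333/1.015500 = 0.021345569.
Annualised premium = (F − S)/S × (1/T) = (0.021345569 − 0.021282)/0.021282 ÷ (4/12) = 0.90%.

+0.90%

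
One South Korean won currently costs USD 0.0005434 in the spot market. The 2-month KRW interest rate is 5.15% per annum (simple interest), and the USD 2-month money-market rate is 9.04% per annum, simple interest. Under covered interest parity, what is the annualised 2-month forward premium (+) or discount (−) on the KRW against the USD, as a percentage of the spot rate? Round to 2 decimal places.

T = 2/12 years.
No-arbitrage forward: 0.0005434 × 1.0150667 / 1.0085833 = 0.0005468931 USD/KRW.
Annualised premium = (F − S)/S × (1/T) = (0.0005468931 − 0.0005434)/0.0005434 ÷ (2/12) = 3.86%.

+3.86%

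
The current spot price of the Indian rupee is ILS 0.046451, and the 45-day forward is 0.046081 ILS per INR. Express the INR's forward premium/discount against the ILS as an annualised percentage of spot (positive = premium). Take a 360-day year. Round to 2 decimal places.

T = 45/360 years.
INR trades forward at -0.79654% vs spot over the period.
×(1/T) gives -6.37% p.a.

-6.37%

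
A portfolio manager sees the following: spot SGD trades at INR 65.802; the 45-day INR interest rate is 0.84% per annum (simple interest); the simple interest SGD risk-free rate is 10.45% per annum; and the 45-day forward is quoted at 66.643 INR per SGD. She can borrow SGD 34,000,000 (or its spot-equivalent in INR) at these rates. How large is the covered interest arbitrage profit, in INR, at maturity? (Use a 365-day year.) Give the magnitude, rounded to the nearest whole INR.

T = 45/365 years.
Invest the SGD and cover forward: 34,000,000 × 1.012883561644 × 66.643 = INR 2,295,054,372.75.
Convert at spot and invest in INR: 34,000,000 × 65.802 × 1.001035616438 = INR 2,239,584,951.52.
The quoted forward overvalues SGD, so borrow INR, buy SGD at spot, deposit the SGD at 10.45%, and sell the proceeds forward at 66.643.
The gap between the two covered legs is INR 55,469,421.

INR 55,469,421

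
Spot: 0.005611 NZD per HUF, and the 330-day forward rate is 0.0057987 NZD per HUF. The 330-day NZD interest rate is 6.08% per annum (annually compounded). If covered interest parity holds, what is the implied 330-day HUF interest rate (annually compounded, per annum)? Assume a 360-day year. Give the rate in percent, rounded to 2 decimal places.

2.34%

T = 330/360 years.
CIP gives F = S · g_NZD/g_HUF, so g_NZD/g_HUF = 0.0057987/0.005611 = 1.0334521.
NZD growth factor: (1 + 0.0608)^(330/360) = 1.0555951.
Hence g_HUF = 1.0214262.
Annualise: 1.0214262^(360/330) − 1 = 0.023397 = 2.34%.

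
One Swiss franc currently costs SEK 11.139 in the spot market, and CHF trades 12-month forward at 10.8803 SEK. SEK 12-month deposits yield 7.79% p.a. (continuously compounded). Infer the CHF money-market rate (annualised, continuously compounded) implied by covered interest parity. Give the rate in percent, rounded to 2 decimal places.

10.14%

T = 1 year.
F/S = 10.8803/11.139 = 0.9767753 = (growth of SEK) / (growth of CHF).
SEK growth factor: e^(0.0779×1) = 1.0810146.
Hence g_CHF = 1.1067178.
r = ln(1.1067178)/1 = 0.101399 → 10.14%.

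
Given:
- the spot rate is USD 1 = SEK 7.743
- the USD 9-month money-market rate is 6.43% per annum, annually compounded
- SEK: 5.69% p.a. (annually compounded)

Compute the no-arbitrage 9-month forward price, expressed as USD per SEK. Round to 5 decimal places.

0.12983

T = 9/12 years.
Growth of 1 SEK over T: (1 + 0.0569)^(9/12) = 1.0423784.
Growth of 1 USD over T: (1 + 0.0643)^(9/12) = 1.0478474.
So F = 7.743 × 1.0423784 / 1.0478474 = 7.702587 (SEK/USD).
Invert for USD per SEK: 1 / 7.702587 = 0.12983.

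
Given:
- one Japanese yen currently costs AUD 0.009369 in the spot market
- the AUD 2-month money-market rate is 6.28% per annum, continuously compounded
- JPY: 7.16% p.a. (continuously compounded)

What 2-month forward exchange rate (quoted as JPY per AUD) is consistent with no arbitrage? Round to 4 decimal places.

106.8916

T = 2/12 years.
AUD growth factor: e^(0.0628×2/12) = 1.010521634.
JPY accumulates by e^(0.0716×2/12) = 1.01200482.
CIP: F = S · (grow AUD)/(grow JPY) = 0.009369 × 1.010521634/1.01200482 = 0.00935526887 AUD per JPY.
Invert for JPY per AUD: 1 / 0.00935526887 = 106.8916.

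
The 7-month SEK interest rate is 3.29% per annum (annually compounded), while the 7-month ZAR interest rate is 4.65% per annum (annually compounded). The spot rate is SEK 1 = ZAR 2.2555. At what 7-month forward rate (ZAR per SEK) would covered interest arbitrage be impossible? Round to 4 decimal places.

T = 7/12 years.
Growth of 1 ZAR over T: (1 + 0.0465)^(7/12) = 1.0268678.
Growth of 1 SEK over T: (1 + 0.0329)^(7/12) = 1.0190621.
Forward (ZAR per SEK) = 2.2555 × 1.0268678 / 1.0190621 = 2.272776.

2.2728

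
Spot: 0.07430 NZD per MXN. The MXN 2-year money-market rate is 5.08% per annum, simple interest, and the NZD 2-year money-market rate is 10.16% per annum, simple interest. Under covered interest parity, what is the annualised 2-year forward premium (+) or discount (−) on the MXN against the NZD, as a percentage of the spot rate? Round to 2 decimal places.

+4.61%

T = 2 years.
F = S · g_NZD/g_MXN = 0.0743 × 1.203200/1.101600 = 0.08115265.
(F − S)/S ÷ T = (0.08115265 − 0.0743)/0.0743/2 = 0.046115 → 4.61%.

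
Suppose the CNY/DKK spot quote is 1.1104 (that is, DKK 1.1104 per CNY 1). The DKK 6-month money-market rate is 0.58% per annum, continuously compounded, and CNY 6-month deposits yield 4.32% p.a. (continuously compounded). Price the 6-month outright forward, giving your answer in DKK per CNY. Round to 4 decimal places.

1.0898

T = 6/12 years.
DKK growth factor: e^(0.0058×6/12) = 1.0029042.
Growth of 1 CNY over T: e^(0.0432×6/12) = 1.021835.
So F = 1.1104 × 1.0029042 / 1.021835 = 1.089828 (DKK/CNY).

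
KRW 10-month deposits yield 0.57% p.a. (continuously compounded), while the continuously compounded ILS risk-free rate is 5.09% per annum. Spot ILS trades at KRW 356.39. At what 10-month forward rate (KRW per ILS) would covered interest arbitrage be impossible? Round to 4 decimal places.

T = 10/12 years.
Growth of 1 KRW over T: e^(0.0057×10/12) = 1.004761299.
Growth of 1 ILS over T: e^(0.0509×10/12) = 1.043329109.
Forward (KRW per ILS) = 356.39 × 1.004761299 / 1.043329109 = 343.215651.

343.2157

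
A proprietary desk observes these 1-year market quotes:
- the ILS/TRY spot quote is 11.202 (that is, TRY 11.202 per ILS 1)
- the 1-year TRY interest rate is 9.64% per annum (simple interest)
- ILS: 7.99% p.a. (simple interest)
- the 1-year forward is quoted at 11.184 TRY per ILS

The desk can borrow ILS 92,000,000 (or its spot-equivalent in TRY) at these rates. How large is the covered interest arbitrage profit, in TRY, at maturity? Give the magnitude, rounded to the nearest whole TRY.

TRY 18,792,950

T = 1 year.
Route A — deposit ILS, sell forward: 92,000,000 × 1.079900 × 11.184 = TRY 1,111,139,347.20.
Route B — convert at spot, deposit TRY: 92,000,000 × 11.202 × 1.096400 = TRY 1,129,932,297.60.
The quoted forward undervalues ILS, so borrow ILS, convert to TRY at spot, deposit the TRY at 9.64%, and buy ILS forward at 11.184 to cover the loan.
The gap between the two covered legs is TRY 18,792,950.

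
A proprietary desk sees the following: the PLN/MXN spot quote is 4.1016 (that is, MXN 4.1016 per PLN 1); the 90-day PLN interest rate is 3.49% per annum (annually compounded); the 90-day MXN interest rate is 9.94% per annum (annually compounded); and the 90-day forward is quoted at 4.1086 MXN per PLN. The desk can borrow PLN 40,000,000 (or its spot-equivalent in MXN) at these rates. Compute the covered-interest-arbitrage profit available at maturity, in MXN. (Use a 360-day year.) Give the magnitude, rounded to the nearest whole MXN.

T = 90/360 years.
Keep in PLN, deliver into the forward: 40,000,000·1.00861308189·4.1086 = MXN 165,759,508.33.
Swap to MXN now, deposit: 40,000,000·4.1016·1.02397400864 = MXN 167,997,271.75.
The quoted forward undervalues PLN, so borrow PLN, convert to MXN at spot, deposit the MXN at 9.94%, and buy PLN forward at 4.1086 to cover the loan.
Arbitrage profit = |165,759,508.33 − 167,997,271.75| = MXN 2,237,763.

MXN 2,237,763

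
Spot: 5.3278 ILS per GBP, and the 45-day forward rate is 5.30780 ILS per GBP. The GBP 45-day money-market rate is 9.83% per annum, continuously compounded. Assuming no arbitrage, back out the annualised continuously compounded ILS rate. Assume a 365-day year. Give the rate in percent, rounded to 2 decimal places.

T = 45/365 years.
By CIP, F/S equals the ILS-to-GBP growth ratio: 5.3078/5.3278 = 0.9962461.
The GBP side grows by e^(0.0983×45/365) = 1.0121929.
So the ILS growth factor = 1.0083932.
Take logs: ln 1.0083932 / (45/365) = 0.067794, so 6.78%.

6.78%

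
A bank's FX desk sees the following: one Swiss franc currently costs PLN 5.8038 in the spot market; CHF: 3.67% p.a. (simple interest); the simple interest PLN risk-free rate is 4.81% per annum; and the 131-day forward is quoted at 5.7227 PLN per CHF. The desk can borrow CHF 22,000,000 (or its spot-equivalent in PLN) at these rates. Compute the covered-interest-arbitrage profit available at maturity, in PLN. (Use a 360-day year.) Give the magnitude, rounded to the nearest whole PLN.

PLN 2,337,702

T = 131/360 years.
Route A — deposit CHF, sell forward: 22,000,000 × 1.01335472222 × 5.7227 = PLN 127,580,751.51.
Route B — convert at spot, deposit PLN: 22,000,000 × 5.8038 × 1.01750305556 = PLN 129,918,453.14.
The quoted forward undervalues CHF, so borrow CHF, convert to PLN at spot, deposit the PLN at 4.81%, and buy CHF forward at 5.7227 to cover the loan.
Profit = 129,918,453.14 − 127,580,751.51 = PLN 2,337,702.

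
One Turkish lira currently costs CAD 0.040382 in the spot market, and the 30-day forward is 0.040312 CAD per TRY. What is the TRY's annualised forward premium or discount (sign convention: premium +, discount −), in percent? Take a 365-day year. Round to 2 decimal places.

-2.11%

T = 30/365 years.
TRY trades forward at -0.17334% vs spot over the period.
Per annum: -0.0017334 / (30/365) = -0.021090 = -2.11%.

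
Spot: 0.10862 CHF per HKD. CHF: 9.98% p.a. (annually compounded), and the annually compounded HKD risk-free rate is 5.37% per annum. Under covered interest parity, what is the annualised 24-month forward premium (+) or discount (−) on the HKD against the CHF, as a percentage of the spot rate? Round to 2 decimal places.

T = 2 years.
No-arbitrage forward: 0.10862 × 1.209560 / 1.1102837 = 0.11833228 CHF/HKD.
Annualised premium = (F − S)/S × (1/T) = (0.11833228 − 0.10862)/0.10862 ÷ 2 = 4.47%.

+4.47%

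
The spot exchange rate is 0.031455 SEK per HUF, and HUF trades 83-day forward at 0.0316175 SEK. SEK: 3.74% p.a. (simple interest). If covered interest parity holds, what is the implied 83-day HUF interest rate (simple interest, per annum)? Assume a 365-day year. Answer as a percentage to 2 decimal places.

1.46%

T = 83/365 years.
F/S = 0.0316175/0.031455 = 1.0051661 = (growth of SEK) / (growth of HUF).
The SEK side grows by 1 + 0.0374×83/365 = 1.0085047.
Hence g_HUF = 1.0033214.
(1.0033214 − 1)/T = 0.014606, i.e. 1.46%.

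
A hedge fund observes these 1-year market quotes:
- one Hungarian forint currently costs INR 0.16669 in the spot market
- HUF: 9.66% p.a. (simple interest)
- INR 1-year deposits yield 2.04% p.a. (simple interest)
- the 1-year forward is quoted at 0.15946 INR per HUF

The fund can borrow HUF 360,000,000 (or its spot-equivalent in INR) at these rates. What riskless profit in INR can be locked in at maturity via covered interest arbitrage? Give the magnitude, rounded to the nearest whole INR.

T = 1 year.
Keep in HUF, deliver into the forward: 360,000,000·1.096600·0.15946 = INR 62,950,980.96.
Swap to INR now, deposit: 360,000,000·0.16669·1.020400 = INR 61,232,571.36.
The quoted forward overvalues HUF, so borrow INR, buy HUF at spot, deposit the HUF at 9.66%, and sell the proceeds forward at 0.15946.
Arbitrage profit = |62,950,980.96 − 61,232,571.36| = INR 1,718,410.

INR 1,718,410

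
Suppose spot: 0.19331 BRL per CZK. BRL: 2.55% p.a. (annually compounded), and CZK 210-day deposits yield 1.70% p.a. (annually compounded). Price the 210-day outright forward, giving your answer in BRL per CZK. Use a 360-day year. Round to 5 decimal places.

0.19425

T = 210/360 years.
BRL accumulates by (1 + 0.0255)^(210/360) = 1.0147969.
CZK accumulates by (1 + 0.0170)^(210/360) = 1.0098818.
CIP: F = S · (grow BRL)/(grow CZK) = 0.19331 × 1.0147969/1.0098818 = 0.1942508 BRL per CZK.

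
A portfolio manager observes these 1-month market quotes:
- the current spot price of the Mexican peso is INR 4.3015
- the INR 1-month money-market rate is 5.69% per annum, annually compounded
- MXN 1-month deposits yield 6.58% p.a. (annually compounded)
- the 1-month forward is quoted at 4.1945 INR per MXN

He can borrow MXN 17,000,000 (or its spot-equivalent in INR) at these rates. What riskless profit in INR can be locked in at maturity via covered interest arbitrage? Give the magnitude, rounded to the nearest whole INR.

INR 1,777,331

T = 1/12 years.
Keep in MXN, deliver into the forward: 17,000,000·1.0053245998·4.1945 = INR 71,686,178.58.
Swap to INR now, deposit: 17,000,000·4.3015·1.0046223247 = INR 73,463,509.80.
The quoted forward undervalues MXN, so borrow MXN, convert to INR at spot, deposit the INR at 5.69%, and buy MXN forward at 4.1945 to cover the loan.
Profit = 73,463,509.80 − 71,686,178.58 = INR 1,777,331.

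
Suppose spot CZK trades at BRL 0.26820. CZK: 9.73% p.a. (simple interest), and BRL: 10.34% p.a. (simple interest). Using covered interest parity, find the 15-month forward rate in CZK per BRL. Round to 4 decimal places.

T = 15/12 years.
BRL accumulates by 1 + 0.1034×15/12 = 1.129250.
CZK accumulates by 1 + 0.0973×15/12 = 1.121625.
Forward (BRL per CZK) = 0.2682 × 1.129250 / 1.121625 = 0.2700233.
Quoted the other way: 1/0.2700233 = 3.7034 CZK per BRL.

3.7034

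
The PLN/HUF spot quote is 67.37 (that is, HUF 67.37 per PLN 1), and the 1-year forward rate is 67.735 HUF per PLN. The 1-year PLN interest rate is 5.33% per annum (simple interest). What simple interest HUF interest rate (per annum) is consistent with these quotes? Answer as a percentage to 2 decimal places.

5.90%

T = 1 year.
By CIP, F/S equals the HUF-to-PLN growth ratio: 67.735/67.37 = 1.0054178.
PLN growth factor: 1 + 0.0533×1 = 1.053300.
So the HUF growth factor = 1.0590066.
(1.0590066 − 1)/T = 0.059007, i.e. 5.90%.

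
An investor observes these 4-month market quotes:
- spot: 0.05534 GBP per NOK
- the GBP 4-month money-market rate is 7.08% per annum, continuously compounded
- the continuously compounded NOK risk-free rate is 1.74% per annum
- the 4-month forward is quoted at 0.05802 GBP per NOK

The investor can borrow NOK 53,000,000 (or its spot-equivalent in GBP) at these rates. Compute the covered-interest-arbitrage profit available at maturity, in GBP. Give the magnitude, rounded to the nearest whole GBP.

T = 4/12 years.
Keep in NOK, deliver into the forward: 53,000,000·1.005816853·0.05802 = GBP 3,092,947.17.
Swap to GBP now, deposit: 53,000,000·0.05534·1.023880684 = GBP 3,003,062.52.
The quoted forward overvalues NOK, so borrow GBP, buy NOK at spot, deposit the NOK at 1.74%, and sell the proceeds forward at 0.05802.
Arbitrage profit = |3,092,947.17 − 3,003,062.52| = GBP 89,885.

GBP 89,885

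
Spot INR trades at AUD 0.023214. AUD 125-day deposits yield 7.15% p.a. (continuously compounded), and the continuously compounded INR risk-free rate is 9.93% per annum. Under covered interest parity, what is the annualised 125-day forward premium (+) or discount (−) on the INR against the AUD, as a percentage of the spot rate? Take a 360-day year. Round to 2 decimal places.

T = 125/360 years.
F = S · g_AUD/g_INR = 0.023214 × 1.0251371/1.0350805 = 0.022990997.
(F − S)/S ÷ T = (0.022990997 − 0.023214)/0.023214/(125/360) = -0.027666 → -2.77%.

-2.77%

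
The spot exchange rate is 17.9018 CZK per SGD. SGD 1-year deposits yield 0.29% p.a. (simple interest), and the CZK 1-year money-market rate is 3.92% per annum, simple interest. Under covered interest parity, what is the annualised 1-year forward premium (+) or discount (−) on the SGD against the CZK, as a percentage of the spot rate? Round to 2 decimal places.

+3.62%

T = 1 year.
F = S · g_CZK/g_SGD = 17.9018 × 1.039200/1.002900 = 18.5497563.
(F − S)/S ÷ T = (18.5497563 − 17.9018)/17.9018/1 = 0.036195 → 3.62%.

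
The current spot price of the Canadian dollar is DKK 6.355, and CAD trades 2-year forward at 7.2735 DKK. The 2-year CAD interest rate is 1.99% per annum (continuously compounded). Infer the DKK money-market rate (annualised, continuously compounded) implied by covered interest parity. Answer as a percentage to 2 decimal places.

8.74%

T = 2 years.
F/S = 7.2735/6.355 = 1.1445319 = (growth of DKK) / (growth of CAD).
CAD growth factor: e^(0.0199×2) = 1.0406026.
Hence g_DKK = 1.1910029.
r = ln(1.1910029)/2 = 0.087398 → 8.74%.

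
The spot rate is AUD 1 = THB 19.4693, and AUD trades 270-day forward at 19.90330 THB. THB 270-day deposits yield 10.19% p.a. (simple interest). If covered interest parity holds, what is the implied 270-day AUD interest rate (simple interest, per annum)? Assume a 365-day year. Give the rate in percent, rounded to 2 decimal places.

T = 270/365 years.
F/S = 19.9033/19.4693 = 1.0222915 = (growth of THB) / (growth of AUD).
THB growth factor: 1 + 0.1019×270/365 = 1.0753781.
That pins the AUD growth at 1.051929.
(1.051929 − 1)/T = 0.070200, i.e. 7.02%.

7.02%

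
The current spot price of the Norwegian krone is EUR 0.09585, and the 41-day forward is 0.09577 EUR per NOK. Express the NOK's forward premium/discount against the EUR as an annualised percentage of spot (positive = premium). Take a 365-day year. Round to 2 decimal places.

-0.74%

T = 41/365 years.
Period premium: (0.09577 − 0.09585)/0.09585 = -0.0008346.
Per annum: -0.0008346 / (41/365) = -0.007430 = -0.74%.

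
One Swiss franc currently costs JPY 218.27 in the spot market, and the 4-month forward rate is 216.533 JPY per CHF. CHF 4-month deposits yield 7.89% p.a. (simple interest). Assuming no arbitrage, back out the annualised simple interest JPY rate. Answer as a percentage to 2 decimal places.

5.44%

T = 4/12 years.
CIP gives F = S · g_JPY/g_CHF, so g_JPY/g_CHF = 216.533/218.27 = 0.9920420.
CHF growth factor: 1 + 0.0789×4/12 = 1.026300.
So the JPY growth factor = 1.0181327.
r = (1.0181327 − 1)/(4/12) = 0.054398 → 5.44%.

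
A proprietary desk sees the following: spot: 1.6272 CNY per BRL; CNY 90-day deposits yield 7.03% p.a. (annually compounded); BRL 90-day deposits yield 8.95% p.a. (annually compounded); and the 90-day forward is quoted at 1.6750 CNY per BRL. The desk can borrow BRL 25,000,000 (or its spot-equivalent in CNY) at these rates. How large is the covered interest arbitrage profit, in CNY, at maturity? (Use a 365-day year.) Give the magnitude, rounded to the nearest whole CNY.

T = 90/365 years.
Invest the BRL and cover forward: 25,000,000 × 1.0213611118 × 1.6750 = CNY 42,769,496.56.
Convert at spot and invest in CNY: 25,000,000 × 1.6272 × 1.0168931809 = CNY 41,367,214.60.
The quoted forward overvalues BRL, so borrow CNY, buy BRL at spot, deposit the BRL at 8.95%, and sell the proceeds forward at 1.6750.
Profit = 42,769,496.56 − 41,367,214.60 = CNY 1,402,282.

CNY 1,402,282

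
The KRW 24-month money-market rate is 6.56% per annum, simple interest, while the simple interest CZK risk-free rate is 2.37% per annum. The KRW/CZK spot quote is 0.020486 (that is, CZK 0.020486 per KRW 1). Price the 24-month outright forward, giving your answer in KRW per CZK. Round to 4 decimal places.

T = 2 years.
CZK growth factor: 1 + 0.0237×2 = 1.047400.
Growth of 1 KRW over T: 1 + 0.0656×2 = 1.131200.
Forward (CZK per KRW) = 0.020486 × 1.047400 / 1.131200 = 0.018968384.
Quoted the other way: 1/0.018968384 = 52.7193 KRW per CZK.

52.7193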